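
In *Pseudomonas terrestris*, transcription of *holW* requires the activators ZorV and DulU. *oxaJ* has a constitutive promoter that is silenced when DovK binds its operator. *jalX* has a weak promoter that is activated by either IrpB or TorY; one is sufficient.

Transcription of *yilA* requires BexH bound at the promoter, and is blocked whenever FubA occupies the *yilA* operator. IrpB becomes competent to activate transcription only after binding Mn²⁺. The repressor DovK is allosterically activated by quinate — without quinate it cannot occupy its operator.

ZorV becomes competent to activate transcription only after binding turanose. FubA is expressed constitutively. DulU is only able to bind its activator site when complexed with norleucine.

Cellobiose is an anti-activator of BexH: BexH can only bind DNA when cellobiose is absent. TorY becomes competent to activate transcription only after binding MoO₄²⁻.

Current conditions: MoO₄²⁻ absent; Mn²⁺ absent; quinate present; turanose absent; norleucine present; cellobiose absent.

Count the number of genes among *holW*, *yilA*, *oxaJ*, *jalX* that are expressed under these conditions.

0

Turanose is absent, so ZorV is inactive.
Norleucine is present, so DulU is active.
Required activator ZorV is absent, so *holW* is not transcribed.
→ *holW* is OFF.
FubA is produced constitutively and is active.
Cellobiose is absent, so BexH is active.
With repressor FubA bound, *yilA* is not transcribed.
→ *yilA* is OFF.
Quinate is present, so DovK is active.
With repressor DovK bound, *oxaJ* is not transcribed.
→ *oxaJ* is OFF.
Mn²⁺ is absent, so IrpB is inactive.
MoO₄²⁻ is absent, so TorY is inactive.
No activator is available at the *jalX* promoter, so *jalX* is not transcribed.
→ *jalX* is OFF.
0 of the 4 genes are transcribed.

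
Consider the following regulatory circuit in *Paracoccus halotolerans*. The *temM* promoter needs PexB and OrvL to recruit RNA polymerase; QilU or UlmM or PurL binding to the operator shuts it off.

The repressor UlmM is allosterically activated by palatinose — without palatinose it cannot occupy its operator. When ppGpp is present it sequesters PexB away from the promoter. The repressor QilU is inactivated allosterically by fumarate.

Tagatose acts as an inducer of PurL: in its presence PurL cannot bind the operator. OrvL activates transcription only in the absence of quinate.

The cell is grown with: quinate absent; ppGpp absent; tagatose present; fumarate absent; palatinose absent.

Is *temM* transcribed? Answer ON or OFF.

Fumarate is absent, so QilU is active.
ppGpp is absent, so PexB is active.
Quinate is absent, so OrvL is active.
Palatinose is absent, so UlmM is inactive.
Tagatose is present, so PurL is inactive.
With repressor QilU bound, *temM* is not transcribed.

OFF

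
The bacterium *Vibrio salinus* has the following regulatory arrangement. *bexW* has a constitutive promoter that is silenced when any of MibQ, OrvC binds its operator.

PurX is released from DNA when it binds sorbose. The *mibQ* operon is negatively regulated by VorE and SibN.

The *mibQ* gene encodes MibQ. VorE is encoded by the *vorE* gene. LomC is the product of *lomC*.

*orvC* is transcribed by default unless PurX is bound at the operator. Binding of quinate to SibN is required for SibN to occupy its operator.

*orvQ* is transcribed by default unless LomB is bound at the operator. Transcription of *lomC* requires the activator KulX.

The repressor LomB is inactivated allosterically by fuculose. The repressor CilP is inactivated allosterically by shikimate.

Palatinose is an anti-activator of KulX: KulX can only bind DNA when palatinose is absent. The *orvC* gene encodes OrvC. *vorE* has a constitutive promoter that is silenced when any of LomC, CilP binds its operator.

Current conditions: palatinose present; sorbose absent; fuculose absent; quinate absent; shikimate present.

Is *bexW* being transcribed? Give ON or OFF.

ON

Palatinose is present, so KulX is inactive.
Required activator KulX is absent, so *lomC* is not transcribed.
So LomC is not produced.
Shikimate is present, so CilP is inactive.
With no repressor bound, *vorE* is transcribed.
So VorE is produced and active.
Quinate is absent, so SibN is inactive.
With repressor VorE bound, *mibQ* is not transcribed.
So MibQ is not produced.
Sorbose is absent, so PurX is active.
With repressor PurX bound, *orvC* is not transcribed.
So OrvC is not produced.
With no repressor bound, *bexW* is transcribed.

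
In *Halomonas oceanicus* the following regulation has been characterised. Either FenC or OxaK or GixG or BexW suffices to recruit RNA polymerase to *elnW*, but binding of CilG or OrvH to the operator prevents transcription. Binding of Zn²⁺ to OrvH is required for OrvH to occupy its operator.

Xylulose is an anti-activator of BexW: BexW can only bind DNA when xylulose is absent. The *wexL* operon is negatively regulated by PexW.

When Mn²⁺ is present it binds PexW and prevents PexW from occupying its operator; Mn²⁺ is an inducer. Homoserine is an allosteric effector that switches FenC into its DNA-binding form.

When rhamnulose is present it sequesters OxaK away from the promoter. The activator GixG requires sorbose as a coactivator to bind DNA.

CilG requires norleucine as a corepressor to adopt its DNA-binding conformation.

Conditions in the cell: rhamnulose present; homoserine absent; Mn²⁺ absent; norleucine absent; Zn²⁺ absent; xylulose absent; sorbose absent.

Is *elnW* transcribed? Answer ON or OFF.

Homoserine is absent, so FenC is inactive.
Norleucine is absent, so CilG is inactive.
Rhamnulose is present, so OxaK is inactive.
Zn²⁺ is absent, so OrvH is inactive.
Sorbose is absent, so GixG is inactive.
Xylulose is absent, so BexW is active.
Activator BexW is present, so *elnW* is transcribed.

ON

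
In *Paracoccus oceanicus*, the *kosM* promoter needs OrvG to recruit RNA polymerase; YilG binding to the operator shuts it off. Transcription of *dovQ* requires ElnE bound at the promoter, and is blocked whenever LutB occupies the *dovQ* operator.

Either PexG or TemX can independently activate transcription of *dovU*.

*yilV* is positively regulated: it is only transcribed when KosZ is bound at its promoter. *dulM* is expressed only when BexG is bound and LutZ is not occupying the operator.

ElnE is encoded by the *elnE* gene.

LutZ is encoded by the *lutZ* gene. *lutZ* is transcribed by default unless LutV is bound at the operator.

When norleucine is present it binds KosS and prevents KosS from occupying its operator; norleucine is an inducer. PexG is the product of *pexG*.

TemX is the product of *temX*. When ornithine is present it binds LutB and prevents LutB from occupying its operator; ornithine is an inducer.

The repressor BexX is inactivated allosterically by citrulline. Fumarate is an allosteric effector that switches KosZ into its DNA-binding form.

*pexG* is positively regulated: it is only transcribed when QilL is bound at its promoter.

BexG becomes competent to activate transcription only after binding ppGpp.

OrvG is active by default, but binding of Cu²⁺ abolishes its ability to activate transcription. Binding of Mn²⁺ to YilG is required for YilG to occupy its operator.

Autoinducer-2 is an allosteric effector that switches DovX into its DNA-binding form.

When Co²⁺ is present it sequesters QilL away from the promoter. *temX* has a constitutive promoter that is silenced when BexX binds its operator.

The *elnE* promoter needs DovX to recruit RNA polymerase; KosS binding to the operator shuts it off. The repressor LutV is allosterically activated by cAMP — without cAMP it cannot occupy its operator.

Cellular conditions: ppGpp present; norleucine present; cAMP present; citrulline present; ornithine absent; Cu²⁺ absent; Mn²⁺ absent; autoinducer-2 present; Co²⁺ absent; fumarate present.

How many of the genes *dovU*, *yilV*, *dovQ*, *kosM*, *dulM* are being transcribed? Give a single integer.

4

Co²⁺ is absent, so QilL is active.
No repressor is bound and QilL is active, so *pexG* is transcribed.
So PexG is produced and active.
Citrulline is present, so BexX is inactive.
With no repressor bound, *temX* is transcribed.
So TemX is produced and active.
Activator PexG is present, so *dovU* is transcribed.
→ *dovU* is ON.
Fumarate is present, so KosZ is active.
No repressor is bound and KosZ is active, so *yilV* is transcribed.
→ *yilV* is ON.
Norleucine is present, so KosS is inactive.
Autoinducer-2 is present, so DovX is active.
No repressor is bound and DovX is active, so *elnE* is transcribed.
So ElnE is produced and active.
Ornithine is absent, so LutB is active.
With repressor LutB bound, *dovQ* is not transcribed.
→ *dovQ* is OFF.
Cu²⁺ is absent, so OrvG is active.
Mn²⁺ is absent, so YilG is inactive.
No repressor is bound and OrvG is active, so *kosM* is transcribed.
→ *kosM* is ON.
cAMP is present, so LutV is active.
With repressor LutV bound, *lutZ* is not transcribed.
So LutZ is not produced.
ppGpp is present, so BexG is active.
No repressor is bound and BexG is active, so *dulM* is transcribed.
→ *dulM* is ON.
4 of the 5 genes are transcribed.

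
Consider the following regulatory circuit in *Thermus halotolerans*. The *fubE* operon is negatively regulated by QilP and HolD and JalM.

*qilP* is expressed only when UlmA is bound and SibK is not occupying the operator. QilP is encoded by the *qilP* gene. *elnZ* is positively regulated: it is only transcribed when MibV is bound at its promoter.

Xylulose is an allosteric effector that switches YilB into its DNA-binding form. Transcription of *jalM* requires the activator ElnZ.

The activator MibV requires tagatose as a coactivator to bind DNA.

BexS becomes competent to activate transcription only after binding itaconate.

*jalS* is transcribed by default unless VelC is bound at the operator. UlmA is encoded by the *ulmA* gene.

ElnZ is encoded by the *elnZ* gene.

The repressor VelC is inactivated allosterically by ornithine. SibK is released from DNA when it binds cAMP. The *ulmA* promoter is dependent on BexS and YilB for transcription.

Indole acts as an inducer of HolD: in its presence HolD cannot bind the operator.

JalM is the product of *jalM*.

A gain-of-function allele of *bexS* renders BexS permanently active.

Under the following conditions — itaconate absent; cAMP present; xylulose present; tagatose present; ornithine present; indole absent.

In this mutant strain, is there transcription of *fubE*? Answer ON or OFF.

cAMP is present, so SibK is inactive.
BexS is constitutively active in this strain.
Xylulose is present, so YilB is active.
No repressor is bound and BexS and YilB are active, so *ulmA* is transcribed.
So UlmA is produced and active.
No repressor is bound and UlmA is active, so *qilP* is transcribed.
So QilP is produced and active.
Indole is absent, so HolD is active.
Tagatose is present, so MibV is active.
No repressor is bound and MibV is active, so *elnZ* is transcribed.
So ElnZ is produced and active.
No repressor is bound and ElnZ is active, so *jalM* is transcribed.
So JalM is produced and active.
With repressor QilP bound, *fubE* is not transcribed.

OFF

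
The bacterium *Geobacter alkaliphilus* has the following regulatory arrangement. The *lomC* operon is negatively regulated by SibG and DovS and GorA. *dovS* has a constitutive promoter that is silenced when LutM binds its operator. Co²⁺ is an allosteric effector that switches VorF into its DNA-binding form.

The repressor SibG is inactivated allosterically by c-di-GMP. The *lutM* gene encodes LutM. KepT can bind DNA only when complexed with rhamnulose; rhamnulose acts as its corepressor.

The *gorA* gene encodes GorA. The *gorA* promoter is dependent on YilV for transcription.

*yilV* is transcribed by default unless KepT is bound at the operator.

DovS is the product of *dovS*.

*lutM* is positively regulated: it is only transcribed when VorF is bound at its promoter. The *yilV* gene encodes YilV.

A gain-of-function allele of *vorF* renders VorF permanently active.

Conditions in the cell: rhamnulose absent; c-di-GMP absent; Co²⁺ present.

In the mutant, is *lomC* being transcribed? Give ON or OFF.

OFF

c-di-GMP is absent, so SibG is active.
VorF is constitutively active in this strain.
No repressor is bound and VorF is active, so *lutM* is transcribed.
So LutM is produced and active.
With repressor LutM bound, *dovS* is not transcribed.
So DovS is not produced.
Rhamnulose is absent, so KepT is inactive.
With no repressor bound, *yilV* is transcribed.
So YilV is produced and active.
No repressor is bound and YilV is active, so *gorA* is transcribed.
So GorA is produced and active.
With repressor SibG bound, *lomC* is not transcribed.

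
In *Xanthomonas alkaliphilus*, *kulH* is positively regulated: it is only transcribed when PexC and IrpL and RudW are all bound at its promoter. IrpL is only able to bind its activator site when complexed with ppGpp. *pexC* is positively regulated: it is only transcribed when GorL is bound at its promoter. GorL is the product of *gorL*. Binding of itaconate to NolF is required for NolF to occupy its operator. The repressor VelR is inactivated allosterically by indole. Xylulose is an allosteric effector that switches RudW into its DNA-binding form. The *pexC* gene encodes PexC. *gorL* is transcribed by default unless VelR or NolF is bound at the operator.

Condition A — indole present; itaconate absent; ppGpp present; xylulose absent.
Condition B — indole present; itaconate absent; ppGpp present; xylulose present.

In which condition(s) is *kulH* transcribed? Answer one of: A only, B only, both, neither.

Condition A:
Indole is present, so VelR is inactive.
Itaconate is absent, so NolF is inactive.
With no repressor bound, *gorL* is transcribed.
So GorL is produced and active.
No repressor is bound and GorL is active, so *pexC* is transcribed.
So PexC is produced and active.
ppGpp is present, so IrpL is active.
Xylulose is absent, so RudW is inactive.
Required activator RudW is absent, so *kulH* is not transcribed.
→ *kulH* is OFF in A.
Condition B:
Indole is present, so VelR is inactive.
Itaconate is absent, so NolF is inactive.
With no repressor bound, *gorL* is transcribed.
So GorL is produced and active.
No repressor is bound and GorL is active, so *pexC* is transcribed.
So PexC is produced and active.
ppGpp is present, so IrpL is active.
Xylulose is present, so RudW is active.
No repressor is bound and PexC and IrpL and RudW are active, so *kulH* is transcribed.
→ *kulH* is ON in B.

B only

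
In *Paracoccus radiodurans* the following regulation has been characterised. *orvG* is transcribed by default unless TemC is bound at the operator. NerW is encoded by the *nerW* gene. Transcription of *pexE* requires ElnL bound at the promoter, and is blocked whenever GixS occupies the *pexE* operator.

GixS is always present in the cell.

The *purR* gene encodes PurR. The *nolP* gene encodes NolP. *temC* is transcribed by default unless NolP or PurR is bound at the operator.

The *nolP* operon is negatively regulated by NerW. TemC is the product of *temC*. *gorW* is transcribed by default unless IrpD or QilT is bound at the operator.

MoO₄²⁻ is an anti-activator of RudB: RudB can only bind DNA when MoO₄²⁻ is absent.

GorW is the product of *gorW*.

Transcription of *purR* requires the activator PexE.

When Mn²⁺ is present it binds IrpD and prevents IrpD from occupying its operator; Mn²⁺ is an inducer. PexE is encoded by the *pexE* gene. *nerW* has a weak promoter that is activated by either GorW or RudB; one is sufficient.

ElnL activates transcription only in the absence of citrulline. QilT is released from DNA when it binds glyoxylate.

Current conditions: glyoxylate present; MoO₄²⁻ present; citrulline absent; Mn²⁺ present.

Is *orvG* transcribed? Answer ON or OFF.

Mn²⁺ is present, so IrpD is inactive.
Glyoxylate is present, so QilT is inactive.
With no repressor bound, *gorW* is transcribed.
So GorW is produced and active.
MoO₄²⁻ is present, so RudB is inactive.
Activator GorW is present, so *nerW* is transcribed.
So NerW is produced and active.
With repressor NerW bound, *nolP* is not transcribed.
So NolP is not produced.
Citrulline is absent, so ElnL is active.
GixS is produced constitutively and is active.
With repressor GixS bound, *pexE* is not transcribed.
So PexE is not produced.
Required activator PexE is absent, so *purR* is not transcribed.
So PurR is not produced.
With no repressor bound, *temC* is transcribed.
So TemC is produced and active.
With repressor TemC bound, *orvG* is not transcribed.

OFF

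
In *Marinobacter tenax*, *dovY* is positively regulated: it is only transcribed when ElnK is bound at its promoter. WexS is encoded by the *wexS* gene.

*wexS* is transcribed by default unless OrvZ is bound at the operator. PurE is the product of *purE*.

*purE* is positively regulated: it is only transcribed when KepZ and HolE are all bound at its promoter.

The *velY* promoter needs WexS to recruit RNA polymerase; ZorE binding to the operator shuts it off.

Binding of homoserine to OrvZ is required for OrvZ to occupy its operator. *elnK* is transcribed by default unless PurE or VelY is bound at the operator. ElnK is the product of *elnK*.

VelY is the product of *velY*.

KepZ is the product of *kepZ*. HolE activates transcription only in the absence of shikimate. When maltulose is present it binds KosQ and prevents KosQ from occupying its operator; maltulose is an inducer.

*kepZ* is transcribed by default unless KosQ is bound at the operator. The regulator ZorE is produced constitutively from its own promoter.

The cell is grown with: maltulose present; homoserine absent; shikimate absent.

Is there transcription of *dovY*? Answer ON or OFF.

OFF

Maltulose is present, so KosQ is inactive.
With no repressor bound, *kepZ* is transcribed.
So KepZ is produced and active.
Shikimate is absent, so HolE is active.
No repressor is bound and KepZ and HolE are active, so *purE* is transcribed.
So PurE is produced and active.
Homoserine is absent, so OrvZ is inactive.
With no repressor bound, *wexS* is transcribed.
So WexS is produced and active.
ZorE is produced constitutively and is active.
With repressor ZorE bound, *velY* is not transcribed.
So VelY is not produced.
With repressor PurE bound, *elnK* is not transcribed.
So ElnK is not produced.
Required activator ElnK is absent, so *dovY* is not transcribed.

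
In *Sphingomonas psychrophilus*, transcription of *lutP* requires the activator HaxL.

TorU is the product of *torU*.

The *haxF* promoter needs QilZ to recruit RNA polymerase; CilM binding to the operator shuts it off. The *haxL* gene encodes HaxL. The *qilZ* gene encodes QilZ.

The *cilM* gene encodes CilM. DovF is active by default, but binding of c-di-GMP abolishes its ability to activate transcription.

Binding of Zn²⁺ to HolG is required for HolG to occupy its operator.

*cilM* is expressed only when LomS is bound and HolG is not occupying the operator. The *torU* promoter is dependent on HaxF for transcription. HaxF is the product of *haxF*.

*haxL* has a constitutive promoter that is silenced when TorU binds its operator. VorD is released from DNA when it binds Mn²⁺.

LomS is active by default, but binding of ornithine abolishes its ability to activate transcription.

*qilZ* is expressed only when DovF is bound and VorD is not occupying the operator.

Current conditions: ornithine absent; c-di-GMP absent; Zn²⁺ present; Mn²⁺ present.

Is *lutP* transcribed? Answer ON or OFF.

OFF

c-di-GMP is absent, so DovF is active.
Mn²⁺ is present, so VorD is inactive.
No repressor is bound and DovF is active, so *qilZ* is transcribed.
So QilZ is produced and active.
Zn²⁺ is present, so HolG is active.
Ornithine is absent, so LomS is active.
With repressor HolG bound, *cilM* is not transcribed.
So CilM is not produced.
No repressor is bound and QilZ is active, so *haxF* is transcribed.
So HaxF is produced and active.
No repressor is bound and HaxF is active, so *torU* is transcribed.
So TorU is produced and active.
With repressor TorU bound, *haxL* is not transcribed.
So HaxL is not produced.
Required activator HaxL is absent, so *lutP* is not transcribed.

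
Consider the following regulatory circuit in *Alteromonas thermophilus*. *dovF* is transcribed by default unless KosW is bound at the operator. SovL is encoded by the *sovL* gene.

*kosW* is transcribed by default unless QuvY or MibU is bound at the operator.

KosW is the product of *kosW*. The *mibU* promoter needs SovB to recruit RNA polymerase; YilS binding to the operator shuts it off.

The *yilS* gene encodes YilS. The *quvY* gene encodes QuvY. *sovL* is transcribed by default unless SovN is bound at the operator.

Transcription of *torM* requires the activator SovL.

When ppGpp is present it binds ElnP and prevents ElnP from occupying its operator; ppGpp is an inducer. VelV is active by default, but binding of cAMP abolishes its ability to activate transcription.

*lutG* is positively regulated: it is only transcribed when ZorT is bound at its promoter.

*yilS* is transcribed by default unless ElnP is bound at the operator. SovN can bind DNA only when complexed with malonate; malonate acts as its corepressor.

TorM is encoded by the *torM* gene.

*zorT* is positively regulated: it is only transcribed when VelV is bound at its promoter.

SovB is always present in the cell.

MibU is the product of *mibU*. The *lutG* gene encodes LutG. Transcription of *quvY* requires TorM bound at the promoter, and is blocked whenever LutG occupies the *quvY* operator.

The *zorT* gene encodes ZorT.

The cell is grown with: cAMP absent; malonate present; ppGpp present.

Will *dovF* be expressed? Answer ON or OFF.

Malonate is present, so SovN is active.
With repressor SovN bound, *sovL* is not transcribed.
So SovL is not produced.
Required activator SovL is absent, so *torM* is not transcribed.
So TorM is not produced.
cAMP is absent, so VelV is active.
No repressor is bound and VelV is active, so *zorT* is transcribed.
So ZorT is produced and active.
No repressor is bound and ZorT is active, so *lutG* is transcribed.
So LutG is produced and active.
With repressor LutG bound, *quvY* is not transcribed.
So QuvY is not produced.
ppGpp is present, so ElnP is inactive.
With no repressor bound, *yilS* is transcribed.
So YilS is produced and active.
SovB is produced constitutively and is active.
With repressor YilS bound, *mibU* is not transcribed.
So MibU is not produced.
With no repressor bound, *kosW* is transcribed.
So KosW is produced and active.
With repressor KosW bound, *dovF* is not transcribed.

OFF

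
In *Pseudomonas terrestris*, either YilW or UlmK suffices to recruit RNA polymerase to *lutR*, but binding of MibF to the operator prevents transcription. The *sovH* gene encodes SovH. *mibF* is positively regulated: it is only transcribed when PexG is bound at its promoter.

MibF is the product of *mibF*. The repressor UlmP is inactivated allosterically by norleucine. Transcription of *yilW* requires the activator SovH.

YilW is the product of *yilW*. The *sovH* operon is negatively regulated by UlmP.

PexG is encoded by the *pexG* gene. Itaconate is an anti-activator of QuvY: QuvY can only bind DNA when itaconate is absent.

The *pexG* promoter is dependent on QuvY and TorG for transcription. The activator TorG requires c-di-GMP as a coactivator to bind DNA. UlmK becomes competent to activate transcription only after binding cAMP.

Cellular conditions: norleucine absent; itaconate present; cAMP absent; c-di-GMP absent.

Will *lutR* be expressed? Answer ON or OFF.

OFF

Norleucine is absent, so UlmP is active.
With repressor UlmP bound, *sovH* is not transcribed.
So SovH is not produced.
Required activator SovH is absent, so *yilW* is not transcribed.
So YilW is not produced.
cAMP is absent, so UlmK is inactive.
Itaconate is present, so QuvY is inactive.
c-di-GMP is absent, so TorG is inactive.
Required activator QuvY is absent, so *pexG* is not transcribed.
So PexG is not produced.
Required activator PexG is absent, so *mibF* is not transcribed.
So MibF is not produced.
No activator is available at the *lutR* promoter, so *lutR* is not transcribed.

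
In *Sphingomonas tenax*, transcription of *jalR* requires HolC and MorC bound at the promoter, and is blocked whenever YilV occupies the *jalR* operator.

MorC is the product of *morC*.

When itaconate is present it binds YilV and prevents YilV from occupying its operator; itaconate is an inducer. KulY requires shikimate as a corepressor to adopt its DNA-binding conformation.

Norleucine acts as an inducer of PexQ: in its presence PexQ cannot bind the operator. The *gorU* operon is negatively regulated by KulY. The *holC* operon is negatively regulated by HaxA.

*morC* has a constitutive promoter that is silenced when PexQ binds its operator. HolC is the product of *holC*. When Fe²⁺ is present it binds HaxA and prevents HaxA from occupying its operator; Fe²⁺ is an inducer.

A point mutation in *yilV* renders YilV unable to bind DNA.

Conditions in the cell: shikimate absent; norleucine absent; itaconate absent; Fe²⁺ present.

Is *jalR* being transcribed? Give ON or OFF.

OFF

Fe²⁺ is present, so HaxA is inactive.
With no repressor bound, *holC* is transcribed.
So HolC is produced and active.
Norleucine is absent, so PexQ is active.
With repressor PexQ bound, *morC* is not transcribed.
So MorC is not produced.
YilV is non-functional in this strain, so it has no effect.
Required activator MorC is absent, so *jalR* is not transcribed.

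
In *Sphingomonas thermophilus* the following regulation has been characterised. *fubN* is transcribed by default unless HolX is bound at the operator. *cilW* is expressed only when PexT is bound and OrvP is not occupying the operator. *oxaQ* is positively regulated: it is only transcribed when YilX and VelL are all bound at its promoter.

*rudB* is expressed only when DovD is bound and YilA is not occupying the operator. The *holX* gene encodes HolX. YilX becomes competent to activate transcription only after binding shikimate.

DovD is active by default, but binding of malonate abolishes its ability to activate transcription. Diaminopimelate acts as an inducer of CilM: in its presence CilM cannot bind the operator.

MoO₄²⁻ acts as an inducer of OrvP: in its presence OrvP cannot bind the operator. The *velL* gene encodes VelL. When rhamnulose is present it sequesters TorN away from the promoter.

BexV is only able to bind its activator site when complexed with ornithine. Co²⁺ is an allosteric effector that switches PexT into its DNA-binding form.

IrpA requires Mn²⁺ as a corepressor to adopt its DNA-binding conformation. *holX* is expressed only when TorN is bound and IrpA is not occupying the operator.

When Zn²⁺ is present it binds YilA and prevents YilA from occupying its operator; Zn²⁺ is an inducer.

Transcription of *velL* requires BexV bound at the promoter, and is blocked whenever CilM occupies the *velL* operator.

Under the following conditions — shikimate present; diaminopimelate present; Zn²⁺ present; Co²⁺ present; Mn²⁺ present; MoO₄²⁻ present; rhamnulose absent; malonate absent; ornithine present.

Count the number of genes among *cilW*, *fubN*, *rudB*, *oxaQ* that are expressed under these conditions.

4

Co²⁺ is present, so PexT is active.
MoO₄²⁻ is present, so OrvP is inactive.
No repressor is bound and PexT is active, so *cilW* is transcribed.
→ *cilW* is ON.
Mn²⁺ is present, so IrpA is active.
Rhamnulose is absent, so TorN is active.
With repressor IrpA bound, *holX* is not transcribed.
So HolX is not produced.
With no repressor bound, *fubN* is transcribed.
→ *fubN* is ON.
Malonate is absent, so DovD is active.
Zn²⁺ is present, so YilA is inactive.
No repressor is bound and DovD is active, so *rudB* is transcribed.
→ *rudB* is ON.
Shikimate is present, so YilX is active.
Ornithine is present, so BexV is active.
Diaminopimelate is present, so CilM is inactive.
No repressor is bound and BexV is active, so *velL* is transcribed.
So VelL is produced and active.
No repressor is bound and YilX and VelL are active, so *oxaQ* is transcribed.
→ *oxaQ* is ON.
4 of the 4 genes are transcribed.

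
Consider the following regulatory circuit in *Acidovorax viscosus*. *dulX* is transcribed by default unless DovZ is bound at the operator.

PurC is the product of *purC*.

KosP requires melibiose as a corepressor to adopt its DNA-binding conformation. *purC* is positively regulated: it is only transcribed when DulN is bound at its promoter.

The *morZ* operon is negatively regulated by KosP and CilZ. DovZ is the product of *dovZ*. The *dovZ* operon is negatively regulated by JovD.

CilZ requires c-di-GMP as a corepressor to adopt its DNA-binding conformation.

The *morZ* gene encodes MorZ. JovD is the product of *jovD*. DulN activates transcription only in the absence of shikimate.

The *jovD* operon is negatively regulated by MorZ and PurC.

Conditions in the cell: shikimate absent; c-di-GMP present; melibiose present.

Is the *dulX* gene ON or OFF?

Melibiose is present, so KosP is active.
c-di-GMP is present, so CilZ is active.
With repressor KosP bound, *morZ* is not transcribed.
So MorZ is not produced.
Shikimate is absent, so DulN is active.
No repressor is bound and DulN is active, so *purC* is transcribed.
So PurC is produced and active.
With repressor PurC bound, *jovD* is not transcribed.
So JovD is not produced.
With no repressor bound, *dovZ* is transcribed.
So DovZ is produced and active.
With repressor DovZ bound, *dulX* is not transcribed.

OFF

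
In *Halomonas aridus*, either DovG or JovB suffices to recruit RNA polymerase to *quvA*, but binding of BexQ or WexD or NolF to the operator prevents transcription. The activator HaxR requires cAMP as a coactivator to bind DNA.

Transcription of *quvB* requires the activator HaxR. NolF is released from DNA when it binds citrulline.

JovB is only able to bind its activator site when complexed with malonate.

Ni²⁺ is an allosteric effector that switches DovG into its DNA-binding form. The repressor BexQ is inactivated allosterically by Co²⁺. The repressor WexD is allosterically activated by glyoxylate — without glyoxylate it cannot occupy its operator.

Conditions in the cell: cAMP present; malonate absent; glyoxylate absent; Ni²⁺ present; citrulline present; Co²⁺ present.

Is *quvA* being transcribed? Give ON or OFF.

ON

Ni²⁺ is present, so DovG is active.
Co²⁺ is present, so BexQ is inactive.
Glyoxylate is absent, so WexD is inactive.
Malonate is absent, so JovB is inactive.
Citrulline is present, so NolF is inactive.
Activator DovG is present, so *quvA* is transcribed.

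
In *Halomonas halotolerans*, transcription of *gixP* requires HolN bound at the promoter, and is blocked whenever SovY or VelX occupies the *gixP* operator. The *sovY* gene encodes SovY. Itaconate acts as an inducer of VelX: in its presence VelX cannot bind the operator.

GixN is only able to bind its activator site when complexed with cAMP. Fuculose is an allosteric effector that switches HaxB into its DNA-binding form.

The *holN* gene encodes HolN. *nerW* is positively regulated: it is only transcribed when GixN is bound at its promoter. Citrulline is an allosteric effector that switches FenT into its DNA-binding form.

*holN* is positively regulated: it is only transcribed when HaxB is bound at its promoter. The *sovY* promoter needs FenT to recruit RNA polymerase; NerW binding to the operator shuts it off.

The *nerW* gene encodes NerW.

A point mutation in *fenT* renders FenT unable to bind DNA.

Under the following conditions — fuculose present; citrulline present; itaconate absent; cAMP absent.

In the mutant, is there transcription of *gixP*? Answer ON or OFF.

cAMP is absent, so GixN is inactive.
Required activator GixN is absent, so *nerW* is not transcribed.
So NerW is not produced.
FenT is non-functional in this strain, so it has no effect.
Required activator FenT is absent, so *sovY* is not transcribed.
So SovY is not produced.
Fuculose is present, so HaxB is active.
No repressor is bound and HaxB is active, so *holN* is transcribed.
So HolN is produced and active.
Itaconate is absent, so VelX is active.
With repressor VelX bound, *gixP* is not transcribed.

OFF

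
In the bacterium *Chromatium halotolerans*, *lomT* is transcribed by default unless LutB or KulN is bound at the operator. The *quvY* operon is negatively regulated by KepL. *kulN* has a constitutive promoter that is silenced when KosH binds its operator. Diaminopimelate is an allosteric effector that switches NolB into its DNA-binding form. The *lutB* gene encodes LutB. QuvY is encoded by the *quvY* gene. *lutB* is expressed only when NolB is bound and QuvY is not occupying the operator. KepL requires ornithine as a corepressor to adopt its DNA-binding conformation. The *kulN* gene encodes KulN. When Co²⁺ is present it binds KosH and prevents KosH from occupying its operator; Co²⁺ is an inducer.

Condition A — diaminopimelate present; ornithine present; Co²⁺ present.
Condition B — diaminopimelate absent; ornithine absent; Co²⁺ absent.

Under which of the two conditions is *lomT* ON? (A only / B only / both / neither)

Condition A:
Diaminopimelate is present, so NolB is active.
Ornithine is present, so KepL is active.
With repressor KepL bound, *quvY* is not transcribed.
So QuvY is not produced.
No repressor is bound and NolB is active, so *lutB* is transcribed.
So LutB is produced and active.
Co²⁺ is present, so KosH is inactive.
With no repressor bound, *kulN* is transcribed.
So KulN is produced and active.
With repressor LutB bound, *lomT* is not transcribed.
→ *lomT* is OFF in A.
Condition B:
Diaminopimelate is absent, so NolB is inactive.
Ornithine is absent, so KepL is inactive.
With no repressor bound, *quvY* is transcribed.
So QuvY is produced and active.
With repressor QuvY bound, *lutB* is not transcribed.
So LutB is not produced.
Co²⁺ is absent, so KosH is active.
With repressor KosH bound, *kulN* is not transcribed.
So KulN is not produced.
With no repressor bound, *lomT* is transcribed.
→ *lomT* is ON in B.

B only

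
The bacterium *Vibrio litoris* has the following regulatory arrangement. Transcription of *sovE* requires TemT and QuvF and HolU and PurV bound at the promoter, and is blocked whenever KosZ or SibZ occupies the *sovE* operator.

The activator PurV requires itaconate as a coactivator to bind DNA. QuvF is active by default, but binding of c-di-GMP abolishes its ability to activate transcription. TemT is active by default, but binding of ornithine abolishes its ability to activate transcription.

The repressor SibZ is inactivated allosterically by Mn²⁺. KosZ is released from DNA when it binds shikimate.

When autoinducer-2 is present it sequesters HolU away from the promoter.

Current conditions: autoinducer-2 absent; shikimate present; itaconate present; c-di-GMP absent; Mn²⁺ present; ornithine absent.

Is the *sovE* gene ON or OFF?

Ornithine is absent, so TemT is active.
c-di-GMP is absent, so QuvF is active.
Shikimate is present, so KosZ is inactive.
Autoinducer-2 is absent, so HolU is active.
Mn²⁺ is present, so SibZ is inactive.
Itaconate is present, so PurV is active.
No repressor is bound and TemT and QuvF and HolU and PurV are active, so *sovE* is transcribed.

ON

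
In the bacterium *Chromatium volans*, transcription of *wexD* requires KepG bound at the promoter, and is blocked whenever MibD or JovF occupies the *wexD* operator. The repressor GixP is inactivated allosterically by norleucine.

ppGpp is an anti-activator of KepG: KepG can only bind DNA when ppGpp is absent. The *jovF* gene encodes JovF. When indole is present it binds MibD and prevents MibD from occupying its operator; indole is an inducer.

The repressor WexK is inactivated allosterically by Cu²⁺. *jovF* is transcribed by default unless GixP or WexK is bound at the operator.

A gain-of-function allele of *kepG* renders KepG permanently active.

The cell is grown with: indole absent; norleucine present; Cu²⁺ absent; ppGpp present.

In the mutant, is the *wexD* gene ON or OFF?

Indole is absent, so MibD is active.
KepG is constitutively active in this strain.
Norleucine is present, so GixP is inactive.
Cu²⁺ is absent, so WexK is active.
With repressor WexK bound, *jovF* is not transcribed.
So JovF is not produced.
With repressor MibD bound, *wexD* is not transcribed.

OFF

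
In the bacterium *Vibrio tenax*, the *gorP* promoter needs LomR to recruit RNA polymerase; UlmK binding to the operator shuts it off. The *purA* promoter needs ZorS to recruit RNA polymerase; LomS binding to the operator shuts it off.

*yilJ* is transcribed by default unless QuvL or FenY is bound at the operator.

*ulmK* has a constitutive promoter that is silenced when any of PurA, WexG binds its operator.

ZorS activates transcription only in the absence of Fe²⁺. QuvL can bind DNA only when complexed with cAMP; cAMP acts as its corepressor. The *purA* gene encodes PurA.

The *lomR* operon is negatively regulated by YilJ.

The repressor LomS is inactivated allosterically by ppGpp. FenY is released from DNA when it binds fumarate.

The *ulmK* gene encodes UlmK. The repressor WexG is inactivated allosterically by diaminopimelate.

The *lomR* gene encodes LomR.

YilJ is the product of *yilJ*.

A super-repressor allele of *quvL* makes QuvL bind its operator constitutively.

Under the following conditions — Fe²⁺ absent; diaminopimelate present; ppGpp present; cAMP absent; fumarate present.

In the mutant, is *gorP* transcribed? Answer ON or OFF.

Fe²⁺ is absent, so ZorS is active.
ppGpp is present, so LomS is inactive.
No repressor is bound and ZorS is active, so *purA* is transcribed.
So PurA is produced and active.
Diaminopimelate is present, so WexG is inactive.
With repressor PurA bound, *ulmK* is not transcribed.
So UlmK is not produced.
QuvL is constitutively active in this strain.
Fumarate is present, so FenY is inactive.
With repressor QuvL bound, *yilJ* is not transcribed.
So YilJ is not produced.
With no repressor bound, *lomR* is transcribed.
So LomR is produced and active.
No repressor is bound and LomR is active, so *gorP* is transcribed.

ON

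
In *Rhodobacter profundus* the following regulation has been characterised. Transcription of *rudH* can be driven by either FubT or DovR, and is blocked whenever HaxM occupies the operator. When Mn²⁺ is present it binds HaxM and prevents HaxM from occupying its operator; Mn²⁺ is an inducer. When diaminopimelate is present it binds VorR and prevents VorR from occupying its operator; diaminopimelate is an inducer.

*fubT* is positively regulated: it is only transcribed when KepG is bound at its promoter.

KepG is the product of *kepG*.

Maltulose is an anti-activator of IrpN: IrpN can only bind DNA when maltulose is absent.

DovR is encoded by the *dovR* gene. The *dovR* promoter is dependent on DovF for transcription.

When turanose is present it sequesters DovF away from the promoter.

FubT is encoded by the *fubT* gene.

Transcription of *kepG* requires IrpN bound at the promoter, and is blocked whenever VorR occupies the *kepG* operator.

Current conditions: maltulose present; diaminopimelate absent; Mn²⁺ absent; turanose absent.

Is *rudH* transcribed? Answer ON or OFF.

OFF

Maltulose is present, so IrpN is inactive.
Diaminopimelate is absent, so VorR is active.
With repressor VorR bound, *kepG* is not transcribed.
So KepG is not produced.
Required activator KepG is absent, so *fubT* is not transcribed.
So FubT is not produced.
Turanose is absent, so DovF is active.
No repressor is bound and DovF is active, so *dovR* is transcribed.
So DovR is produced and active.
Mn²⁺ is absent, so HaxM is active.
With repressor HaxM bound, *rudH* is not transcribed.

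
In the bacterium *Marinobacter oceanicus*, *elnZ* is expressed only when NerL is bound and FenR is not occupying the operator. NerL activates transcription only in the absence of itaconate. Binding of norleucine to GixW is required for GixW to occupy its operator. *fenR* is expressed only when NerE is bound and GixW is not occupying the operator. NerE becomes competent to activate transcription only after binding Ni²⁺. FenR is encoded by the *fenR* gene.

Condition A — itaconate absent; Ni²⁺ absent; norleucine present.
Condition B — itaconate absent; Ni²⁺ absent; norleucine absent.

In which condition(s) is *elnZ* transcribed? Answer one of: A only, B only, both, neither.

both

Condition A:
Itaconate is absent, so NerL is active.
Ni²⁺ is absent, so NerE is inactive.
Norleucine is present, so GixW is active.
With repressor GixW bound, *fenR* is not transcribed.
So FenR is not produced.
No repressor is bound and NerL is active, so *elnZ* is transcribed.
→ *elnZ* is ON in A.
Condition B:
Itaconate is absent, so NerL is active.
Ni²⁺ is absent, so NerE is inactive.
Norleucine is absent, so GixW is inactive.
Required activator NerE is absent, so *fenR* is not transcribed.
So FenR is not produced.
No repressor is bound and NerL is active, so *elnZ* is transcribed.
→ *elnZ* is ON in B.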